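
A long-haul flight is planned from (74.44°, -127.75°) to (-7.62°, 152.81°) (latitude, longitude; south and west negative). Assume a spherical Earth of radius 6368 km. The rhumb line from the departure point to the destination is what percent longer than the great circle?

3.7%

Great circle: σ = 1.6499 rad → d_gc = Rσ = 10506.5 km
Rhumb: Δφ = -1.4322, Δλ = -1.3865, Δψ = -2.1239, q = Δφ/Δψ = 0.6743 → d_rh = R√(Δφ²+q²Δλ²) = 10891.7 km
Excess = (10891.7 − 10506.5) / 10506.5 = 385.2 / 10506.5 = 3.67% ≈ 3.7%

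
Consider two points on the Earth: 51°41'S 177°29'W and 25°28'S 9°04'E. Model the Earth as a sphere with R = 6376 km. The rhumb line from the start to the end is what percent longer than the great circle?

Great circle: σ = 1.7913 rad → d_gc = Rσ = 11421.5 km
Rhumb: Δφ = +0.4576, Δλ = -3.0273, Δψ = +0.5973, q = Δφ/Δψ = 0.7660 → d_rh = R√(Δφ²+q²Δλ²) = 15070.6 km
Excess = (15070.6 − 11421.5) / 11421.5 = 3649.1 / 11421.5 = 31.949% ≈ 31.9%

31.9%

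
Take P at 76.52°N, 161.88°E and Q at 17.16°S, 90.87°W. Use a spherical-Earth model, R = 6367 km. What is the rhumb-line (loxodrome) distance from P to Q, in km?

13121 km

Δψ = ln[tan(π/4+φ₂/2)/tan(π/4+φ₁/2)] = -2.4396;  Δφ = -1.6350 rad,  Δλ = +1.8719 rad
q = Δφ/Δψ = 0.6702
d = R·√(Δφ² + q²Δλ²) = 6367·2.06085 = 13121 km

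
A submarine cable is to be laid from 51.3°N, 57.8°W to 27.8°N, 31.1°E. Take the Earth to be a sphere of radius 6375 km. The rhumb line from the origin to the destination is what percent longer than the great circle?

Great circle: σ = 1.1868 rad → d_gc = Rσ = 7566.0 km
Rhumb: Δφ = -0.4102, Δλ = +1.5516, Δψ = -0.5410, q = Δφ/Δψ = 0.7581 → d_rh = R√(Δφ²+q²Δλ²) = 7941.5 km
Excess = (7941.5 − 7566.0) / 7566.0 = 375.5 / 7566.0 = 4.96% ≈ 5.0%

5.0%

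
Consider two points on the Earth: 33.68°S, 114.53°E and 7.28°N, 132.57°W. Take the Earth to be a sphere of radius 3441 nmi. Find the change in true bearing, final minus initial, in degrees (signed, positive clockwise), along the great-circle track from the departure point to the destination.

-40.4°

Initial bearing θ₁ = atan2(sin Δλ cos φ₂, cos φ₁ sin φ₂ − sin φ₁ cos φ₂ cos Δλ) = 96.78°
Final bearing θ₂ = (initial bearing from the destination back to the start) + 180° = 56.41°
Δθ = θ₂ − θ₁ = -40.4°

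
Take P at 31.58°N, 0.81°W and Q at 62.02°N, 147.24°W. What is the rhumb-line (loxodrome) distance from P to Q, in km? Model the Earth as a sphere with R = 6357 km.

Δψ = ln[tan(π/4+φ₂/2)/tan(π/4+φ₁/2)] = +0.8083;  Δφ = +0.5313 rad,  Δλ = -2.5557 rad
q = Δφ/Δψ = 0.6573
d = R·√(Δφ² + q²Δλ²) = 6357·1.76177 = 11200 km

11200 km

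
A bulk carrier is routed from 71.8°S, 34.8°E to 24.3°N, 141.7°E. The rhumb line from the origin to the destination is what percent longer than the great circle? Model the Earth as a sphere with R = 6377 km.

5.2%

Great circle: σ = 2.0643 rad → d_gc = Rσ = 13163.8 km
Rhumb: Δφ = +1.6773, Δλ = +1.8658, Δψ = +2.2689, q = Δφ/Δψ = 0.7392 → d_rh = R√(Δφ²+q²Δλ²) = 13847.7 km
Excess = (13847.7 − 13163.8) / 13163.8 = 683.9 / 13163.8 = 5.20% ≈ 5.2%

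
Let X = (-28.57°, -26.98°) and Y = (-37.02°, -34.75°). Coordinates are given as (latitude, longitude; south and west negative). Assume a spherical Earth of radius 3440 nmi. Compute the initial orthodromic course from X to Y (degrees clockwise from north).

N = sin Δλ·cos φ₂ = -0.1079;  D = cos φ₁ sin φ₂ − sin φ₁ cos φ₂ cos Δλ = -0.1505
initial course = atan2(N, D) = 215.66°

215.7°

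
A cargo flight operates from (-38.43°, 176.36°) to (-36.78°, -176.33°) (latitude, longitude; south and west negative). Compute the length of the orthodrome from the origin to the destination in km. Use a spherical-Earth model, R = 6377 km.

670 km

Haversine: a = sin²(Δφ/2)+cos φ₁ cos φ₂ sin²(Δλ/2) = 0.00276;  σ = 2·atan2(√a,√(1−a))
σ = 6.020° → d = Rσ = 6377·0.10506 = 670 km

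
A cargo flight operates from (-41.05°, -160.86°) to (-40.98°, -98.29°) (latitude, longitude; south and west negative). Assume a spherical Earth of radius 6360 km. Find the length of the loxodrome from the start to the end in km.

5241 km

Δψ = ln[tan(π/4+φ₂/2)/tan(π/4+φ₁/2)] = +0.0016;  Δφ = +0.0012 rad,  Δλ = +1.0921 rad
q = Δφ/Δψ = 0.7545
d = R·√(Δφ² + q²Δλ²) = 6360·0.82400 = 5241 km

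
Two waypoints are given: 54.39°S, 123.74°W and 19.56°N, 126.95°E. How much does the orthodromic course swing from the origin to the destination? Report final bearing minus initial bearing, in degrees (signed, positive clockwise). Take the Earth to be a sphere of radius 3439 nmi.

+55.7°

At departure: θ₁ = atan2(sin Δλ cos φ₂, cos φ₁ sin φ₂ − sin φ₁ cos φ₂ cos Δλ) = 266.24°
At arrival: θ₂ = atan2(sin Δλ cos φ₁, −cos φ₂ sin φ₁ + sin φ₂ cos φ₁ cos Δλ) = 321.93°
Δθ = θ₂ − θ₁ = +55.7°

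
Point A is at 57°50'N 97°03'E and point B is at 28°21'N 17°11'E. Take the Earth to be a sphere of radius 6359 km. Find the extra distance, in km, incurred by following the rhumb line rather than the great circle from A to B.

Great circle: cos σ = sin φ₁ sin φ₂ + cos φ₁ cos φ₂ cos Δλ,  σ = 1.0651 rad → d_gc = 6773.1 km
Rhumb line: Δψ = -0.7274, q = Δφ/Δψ = 0.7075, d_rh = R√(Δφ²+q²Δλ²) = 7073.4 km
Excess = 7073.4 − 6773.1 = 300.3 ≈ 300 km

300 km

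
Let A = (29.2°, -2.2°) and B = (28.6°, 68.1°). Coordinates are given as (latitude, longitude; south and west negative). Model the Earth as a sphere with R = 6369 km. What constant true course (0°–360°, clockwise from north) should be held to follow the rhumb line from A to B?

Meridional parts: M(φ₁)=+0.5332, M(φ₂)=+0.5213 → ΔM = -0.0120;  Δλ = +1.2270 rad
tan C = Δλ / ΔM = -102.5745 → C = 90.56°

90.6°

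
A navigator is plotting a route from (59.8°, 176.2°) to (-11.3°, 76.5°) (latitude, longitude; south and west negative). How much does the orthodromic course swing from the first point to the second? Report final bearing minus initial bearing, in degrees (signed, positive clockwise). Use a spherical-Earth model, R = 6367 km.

Initial bearing θ₁ = atan2(sin Δλ cos φ₂, cos φ₁ sin φ₂ − sin φ₁ cos φ₂ cos Δλ) = 272.62°
Final bearing θ₂ = (initial bearing from the destination back to the start) + 180° = 210.83°
Δθ = θ₂ − θ₁ = -61.8°

-61.8°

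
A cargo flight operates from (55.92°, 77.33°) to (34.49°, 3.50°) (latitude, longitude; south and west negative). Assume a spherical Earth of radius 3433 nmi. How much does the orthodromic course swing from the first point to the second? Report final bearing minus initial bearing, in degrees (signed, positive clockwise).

-57.0°

At departure: θ₁ = atan2(sin Δλ cos φ₂, cos φ₁ sin φ₂ − sin φ₁ cos φ₂ cos Δλ) = 279.13°
At arrival: θ₂ = atan2(sin Δλ cos φ₁, −cos φ₂ sin φ₁ + sin φ₂ cos φ₁ cos Δλ) = 222.16°
Δθ = θ₂ − θ₁ = -57.0°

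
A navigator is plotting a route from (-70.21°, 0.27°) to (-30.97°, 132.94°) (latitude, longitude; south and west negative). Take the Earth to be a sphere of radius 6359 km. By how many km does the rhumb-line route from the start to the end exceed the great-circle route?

Great circle: cos σ = sin φ₁ sin φ₂ + cos φ₁ cos φ₂ cos Δλ,  σ = 1.2792 rad → d_gc = 8134.7 km
Rhumb line: Δψ = +1.1772, q = Δφ/Δψ = 0.5818, d_rh = R√(Δφ²+q²Δλ²) = 9609.6 km
Excess = 9609.6 − 8134.7 = 1474.9 ≈ 1475 km

1475 km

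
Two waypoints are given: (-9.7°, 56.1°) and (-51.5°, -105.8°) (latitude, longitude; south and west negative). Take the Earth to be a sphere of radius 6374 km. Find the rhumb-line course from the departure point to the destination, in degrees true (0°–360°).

Meridional parts: M(φ₁)=-0.1701, M(φ₂)=-1.0521 → ΔM = -0.8820;  Δλ = -2.8257 rad
tan C = Δλ / ΔM = +3.2039 → C = 252.67°

252.7°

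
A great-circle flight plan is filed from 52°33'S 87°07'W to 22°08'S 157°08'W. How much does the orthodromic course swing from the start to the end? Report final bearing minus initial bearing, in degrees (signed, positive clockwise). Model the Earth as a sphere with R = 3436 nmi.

Initial bearing θ₁ = atan2(sin Δλ cos φ₂, cos φ₁ sin φ₂ − sin φ₁ cos φ₂ cos Δλ) = 271.46°
Final bearing θ₂ = (initial bearing from the destination back to the start) + 180° = 318.99°
Δθ = θ₂ − θ₁ = +47.5°

+47.5°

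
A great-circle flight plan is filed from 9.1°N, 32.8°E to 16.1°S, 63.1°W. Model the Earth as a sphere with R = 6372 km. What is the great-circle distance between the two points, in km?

cos σ = sin φ₁ sin φ₂ + cos φ₁ cos φ₂ cos Δλ
      = sin(9.10°)sin(-16.10°) + cos(9.10°)cos(-16.10°)cos(-95.90°) = -0.1414
σ = 98.128° → d = Rσ = 6372·1.71265 = 10913 km

10913 km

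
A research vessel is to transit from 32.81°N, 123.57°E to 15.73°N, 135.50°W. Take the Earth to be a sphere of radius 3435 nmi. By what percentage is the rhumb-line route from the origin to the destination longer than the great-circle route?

3.0%

Great circle: σ = 1.5773 rad → d_gc = Rσ = 5418.0 nmi
Rhumb: Δφ = -0.2981, Δλ = +1.7616, Δψ = -0.3287, q = Δφ/Δψ = 0.9069 → d_rh = R√(Δφ²+q²Δλ²) = 5582.0 nmi
Excess = (5582.0 − 5418.0) / 5418.0 = 164.0 / 5418.0 = 3.03% ≈ 3.0%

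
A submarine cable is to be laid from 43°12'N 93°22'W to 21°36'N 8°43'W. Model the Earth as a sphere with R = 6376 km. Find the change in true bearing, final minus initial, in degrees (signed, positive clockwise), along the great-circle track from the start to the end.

+52.8°

At departure: θ₁ = atan2(sin Δλ cos φ₂, cos φ₁ sin φ₂ − sin φ₁ cos φ₂ cos Δλ) = 77.28°
At arrival: θ₂ = atan2(sin Δλ cos φ₁, −cos φ₂ sin φ₁ + sin φ₂ cos φ₁ cos Δλ) = 130.11°
Δθ = θ₂ − θ₁ = +52.8°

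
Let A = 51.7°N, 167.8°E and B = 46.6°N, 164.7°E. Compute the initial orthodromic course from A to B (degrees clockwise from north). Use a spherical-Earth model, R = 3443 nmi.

N = sin Δλ·cos φ₂ = -0.0372;  D = cos φ₁ sin φ₂ − sin φ₁ cos φ₂ cos Δλ = -0.0881
initial course = atan2(N, D) = 202.87°

202.9°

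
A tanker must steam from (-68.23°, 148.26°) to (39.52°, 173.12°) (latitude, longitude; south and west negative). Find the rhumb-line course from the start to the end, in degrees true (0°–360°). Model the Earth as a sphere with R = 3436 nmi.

Δψ = ln[tan(π/4+φ₂/2)/tan(π/4+φ₁/2)] = +2.4007
Δλ = +0.4339 rad (taken the short way round)
course = atan2(Δλ, Δψ) = 10.24°

10.2°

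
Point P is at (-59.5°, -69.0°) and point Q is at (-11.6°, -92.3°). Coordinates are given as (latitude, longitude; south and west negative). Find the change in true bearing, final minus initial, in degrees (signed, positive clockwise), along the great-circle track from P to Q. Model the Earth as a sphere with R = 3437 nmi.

Initial bearing θ₁ = atan2(sin Δλ cos φ₂, cos φ₁ sin φ₂ − sin φ₁ cos φ₂ cos Δλ) = 330.07°
Final bearing θ₂ = (initial bearing from the destination back to the start) + 180° = 345.02°
Δθ = θ₂ − θ₁ = +14.9°

+14.9°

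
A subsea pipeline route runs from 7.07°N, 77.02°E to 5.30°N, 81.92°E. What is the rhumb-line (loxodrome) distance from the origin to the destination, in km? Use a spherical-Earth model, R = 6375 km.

Rhumb course C = atan2(Δλ, Δψ) with Δψ = ln[tan(π/4+φ₂/2)/tan(π/4+φ₁/2)] = -0.0311, Δλ = +0.0855 → C = 109.97°
d = R·|Δφ| / |cos C| = 6375·0.03089 / 0.34151 = 577 km

577 km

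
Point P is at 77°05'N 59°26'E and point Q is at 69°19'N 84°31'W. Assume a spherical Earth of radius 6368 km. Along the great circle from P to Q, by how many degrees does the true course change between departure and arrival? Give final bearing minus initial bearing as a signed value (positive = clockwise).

-142.5°

At departure: θ₁ = atan2(sin Δλ cos φ₂, cos φ₁ sin φ₂ − sin φ₁ cos φ₂ cos Δλ) = 336.91°
At arrival: θ₂ = atan2(sin Δλ cos φ₁, −cos φ₂ sin φ₁ + sin φ₂ cos φ₁ cos Δλ) = 194.37°
Δθ = θ₂ − θ₁ = -142.5°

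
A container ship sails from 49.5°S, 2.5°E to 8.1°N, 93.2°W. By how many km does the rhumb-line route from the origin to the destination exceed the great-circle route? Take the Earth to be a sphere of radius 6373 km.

Great circle: cos σ = sin φ₁ sin φ₂ + cos φ₁ cos φ₂ cos Δλ,  σ = 1.7426 rad → d_gc = 11105.9 km
Rhumb line: Δψ = +1.1390, q = Δφ/Δψ = 0.8826, d_rh = R√(Δφ²+q²Δλ²) = 11371.7 km
Excess = 11371.7 − 11105.9 = 265.8 ≈ 266 km

266 km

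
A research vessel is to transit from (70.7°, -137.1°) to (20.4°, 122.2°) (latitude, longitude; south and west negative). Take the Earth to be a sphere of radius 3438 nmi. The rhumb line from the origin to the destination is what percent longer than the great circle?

8.4%

Great circle: σ = 1.2959 rad → d_gc = Rσ = 4455.2 nmi
Rhumb: Δφ = -0.8779, Δλ = -1.7575, Δψ = -1.4079, q = Δφ/Δψ = 0.6235 → d_rh = R√(Δφ²+q²Δλ²) = 4827.5 nmi
Excess = (4827.5 − 4455.2) / 4455.2 = 372.3 / 4455.2 = 8.36% ≈ 8.4%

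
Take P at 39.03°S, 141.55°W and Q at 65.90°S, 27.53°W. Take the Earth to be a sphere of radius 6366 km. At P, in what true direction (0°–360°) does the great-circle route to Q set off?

θ = atan2( sin Δλ·cos φ₂ ,  cos φ₁ sin φ₂ − sin φ₁ cos φ₂ cos Δλ )
  = atan2(+0.3730, -0.8138) = 155.38°

155.4°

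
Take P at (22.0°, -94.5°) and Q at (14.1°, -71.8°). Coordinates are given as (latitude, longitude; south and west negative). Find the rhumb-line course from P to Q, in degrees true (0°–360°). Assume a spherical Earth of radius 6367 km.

110.1°

Δψ = ln[tan(π/4+φ₂/2)/tan(π/4+φ₁/2)] = -0.1452
Δλ = +0.3962 rad (taken the short way round)
course = atan2(Δλ, Δψ) = 110.12°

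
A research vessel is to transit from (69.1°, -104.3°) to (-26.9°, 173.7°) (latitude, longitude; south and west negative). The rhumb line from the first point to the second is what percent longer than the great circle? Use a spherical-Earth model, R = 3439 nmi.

Great circle: σ = 1.9589 rad → d_gc = Rσ = 6736.5 nmi
Rhumb: Δφ = -1.6755, Δλ = -1.4312, Δψ = -2.1782, q = Δφ/Δψ = 0.7692 → d_rh = R√(Δφ²+q²Δλ²) = 6894.6 nmi
Excess = (6894.6 − 6736.5) / 6736.5 = 158.1 / 6736.5 = 2.347% ≈ 2.3%

2.3%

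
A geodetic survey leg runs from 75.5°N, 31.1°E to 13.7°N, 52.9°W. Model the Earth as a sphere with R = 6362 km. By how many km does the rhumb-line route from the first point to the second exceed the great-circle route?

Great circle: cos σ = sin φ₁ sin φ₂ + cos φ₁ cos φ₂ cos Δλ,  σ = 1.3132 rad → d_gc = 8354.8 km
Rhumb line: Δψ = -1.8204, q = Δφ/Δψ = 0.5925, d_rh = R√(Δφ²+q²Δλ²) = 8810.8 km
Excess = 8810.8 − 8354.8 = 456.0 ≈ 456 km

456 km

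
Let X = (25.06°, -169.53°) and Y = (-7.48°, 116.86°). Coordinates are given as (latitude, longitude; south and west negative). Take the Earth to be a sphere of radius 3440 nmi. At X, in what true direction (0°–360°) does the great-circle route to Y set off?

N = sin Δλ·cos φ₂ = -0.9512;  D = cos φ₁ sin φ₂ − sin φ₁ cos φ₂ cos Δλ = -0.2364
initial course = atan2(N, D) = 256.04°

256.0°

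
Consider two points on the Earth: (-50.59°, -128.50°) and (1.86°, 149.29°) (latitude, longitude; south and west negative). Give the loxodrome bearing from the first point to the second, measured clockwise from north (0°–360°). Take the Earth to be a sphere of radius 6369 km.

Meridional parts: M(φ₁)=-1.0268, M(φ₂)=+0.0325 → ΔM = +1.0593;  Δλ = -1.4348 rad
tan C = Δλ / ΔM = -1.3545 → C = 306.44°

306.4°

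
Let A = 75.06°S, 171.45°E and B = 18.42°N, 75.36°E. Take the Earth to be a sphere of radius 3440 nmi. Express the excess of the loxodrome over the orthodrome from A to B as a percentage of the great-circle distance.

4.9%

Great circle: σ = 1.9084 rad → d_gc = Rσ = 6565.0 nmi
Rhumb: Δφ = +1.6315, Δλ = -1.6771, Δψ = +2.3588, q = Δφ/Δψ = 0.6917 → d_rh = R√(Δφ²+q²Δλ²) = 6886.4 nmi
Excess = (6886.4 − 6565.0) / 6565.0 = 321.4 / 6565.0 = 4.90% ≈ 4.9%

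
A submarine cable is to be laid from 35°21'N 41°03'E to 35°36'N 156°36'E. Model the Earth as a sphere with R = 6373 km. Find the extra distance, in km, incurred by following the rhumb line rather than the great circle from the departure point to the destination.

780 km

Great circle: cos σ = sin φ₁ sin φ₂ + cos φ₁ cos φ₂ cos Δλ,  σ = 1.5200 rad → d_gc = 9687.0 km
Rhumb line: Δψ = +0.0054, q = Δφ/Δψ = 0.8144, d_rh = R√(Δφ²+q²Δλ²) = 10466.8 km
Excess = 10466.8 − 9687.0 = 779.8 ≈ 780 km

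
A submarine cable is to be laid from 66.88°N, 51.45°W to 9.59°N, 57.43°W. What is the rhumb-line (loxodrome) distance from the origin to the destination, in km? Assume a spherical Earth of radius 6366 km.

Rhumb course C = atan2(Δλ, Δψ) with Δψ = ln[tan(π/4+φ₂/2)/tan(π/4+φ₁/2)] = -1.4188, Δλ = -0.1044 → C = 184.21°
d = R·|Δφ| / |cos C| = 6366·0.99990 / 0.99731 = 6383 km

6383 km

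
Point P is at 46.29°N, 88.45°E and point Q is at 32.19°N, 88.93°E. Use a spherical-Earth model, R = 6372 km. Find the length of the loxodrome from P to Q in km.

1569 km

Rhumb course C = atan2(Δλ, Δψ) with Δψ = ln[tan(π/4+φ₂/2)/tan(π/4+φ₁/2)] = -0.3196, Δλ = +0.0084 → C = 178.50°
d = R·|Δφ| / |cos C| = 6372·0.24609 / 0.99966 = 1569 km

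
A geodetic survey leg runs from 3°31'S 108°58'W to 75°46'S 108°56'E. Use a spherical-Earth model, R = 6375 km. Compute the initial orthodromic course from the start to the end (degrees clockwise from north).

N = sin Δλ·cos φ₂ = -0.1510;  D = cos φ₁ sin φ₂ − sin φ₁ cos φ₂ cos Δλ = -0.9794
initial course = atan2(N, D) = 188.77°

188.8°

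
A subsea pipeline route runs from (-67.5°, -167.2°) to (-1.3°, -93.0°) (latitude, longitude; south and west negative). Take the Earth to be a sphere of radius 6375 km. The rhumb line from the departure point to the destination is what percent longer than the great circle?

Great circle: σ = 1.4453 rad → d_gc = Rσ = 9214.0 km
Rhumb: Δφ = +1.1554, Δλ = +1.2950, Δψ = +1.5922, q = Δφ/Δψ = 0.7257 → d_rh = R√(Δφ²+q²Δλ²) = 9494.5 km
Excess = (9494.5 − 9214.0) / 9214.0 = 280.5 / 9214.0 = 3.04% ≈ 3.0%

3.0%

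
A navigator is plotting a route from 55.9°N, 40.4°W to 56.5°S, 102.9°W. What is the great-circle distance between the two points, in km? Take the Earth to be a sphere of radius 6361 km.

cos σ = sin φ₁ sin φ₂ + cos φ₁ cos φ₂ cos Δλ
      = sin(55.90°)sin(-56.50°) + cos(55.90°)cos(-56.50°)cos(-62.50°) = -0.5476
σ = 123.204° → d = Rσ = 6361·2.15032 = 13678 km

13678 km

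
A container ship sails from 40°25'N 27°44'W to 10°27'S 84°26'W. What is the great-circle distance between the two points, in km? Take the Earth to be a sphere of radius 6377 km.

8118 km

cos σ = sin φ₁ sin φ₂ + cos φ₁ cos φ₂ cos Δλ
      = sin(40.42°)sin(-10.45°) + cos(40.42°)cos(-10.45°)cos(-56.70°) = 0.2935
σ = 72.934° → d = Rσ = 6377·1.27294 = 8118 km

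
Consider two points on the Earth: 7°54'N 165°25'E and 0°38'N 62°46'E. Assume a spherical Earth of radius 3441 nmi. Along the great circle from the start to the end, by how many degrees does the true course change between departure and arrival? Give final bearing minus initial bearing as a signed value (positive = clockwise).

-10.6°

Initial bearing θ₁ = atan2(sin Δλ cos φ₂, cos φ₁ sin φ₂ − sin φ₁ cos φ₂ cos Δλ) = 272.41°
Final bearing θ₂ = (initial bearing from the destination back to the start) + 180° = 261.77°
Δθ = θ₂ − θ₁ = -10.6°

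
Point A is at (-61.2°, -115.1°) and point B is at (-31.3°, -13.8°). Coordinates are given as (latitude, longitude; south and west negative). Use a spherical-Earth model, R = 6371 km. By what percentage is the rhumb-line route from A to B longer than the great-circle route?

Great circle: σ = 1.1868 rad → d_gc = Rσ = 7561.3 km
Rhumb: Δφ = +0.5219, Δλ = +1.7680, Δψ = +0.7839, q = Δφ/Δψ = 0.6657 → d_rh = R√(Δφ²+q²Δλ²) = 8202.2 km
Excess = (8202.2 − 7561.3) / 7561.3 = 640.9 / 7561.3 = 8.48% ≈ 8.5%

8.5%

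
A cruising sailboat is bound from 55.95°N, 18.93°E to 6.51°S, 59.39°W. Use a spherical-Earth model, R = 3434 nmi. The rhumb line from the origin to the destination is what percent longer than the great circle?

2.0%

Great circle: σ = 1.5521 rad → d_gc = Rσ = 5330.0 nmi
Rhumb: Δφ = -1.0901, Δλ = -1.3669, Δψ = -1.2974, q = Δφ/Δψ = 0.8403 → d_rh = R√(Δφ²+q²Δλ²) = 5438.0 nmi
Excess = (5438.0 − 5330.0) / 5330.0 = 108.0 / 5330.0 = 2.03% ≈ 2.0%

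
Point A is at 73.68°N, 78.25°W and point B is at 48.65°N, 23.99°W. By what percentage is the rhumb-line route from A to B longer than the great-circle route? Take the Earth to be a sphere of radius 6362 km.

Great circle: σ = 0.5937 rad → d_gc = Rσ = 3777.1 km
Rhumb: Δφ = -0.4369, Δλ = +0.9470, Δψ = -0.9677, q = Δφ/Δψ = 0.4515 → d_rh = R√(Δφ²+q²Δλ²) = 3888.8 km
Excess = (3888.8 − 3777.1) / 3777.1 = 111.7 / 3777.1 = 2.96% ≈ 3.0%

3.0%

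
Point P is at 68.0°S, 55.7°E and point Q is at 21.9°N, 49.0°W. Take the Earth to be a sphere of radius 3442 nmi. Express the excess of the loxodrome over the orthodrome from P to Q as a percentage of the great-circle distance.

Great circle: σ = 2.0198 rad → d_gc = Rσ = 6952.0 nmi
Rhumb: Δφ = +1.5691, Δλ = -1.8274, Δψ = +2.0298, q = Δφ/Δψ = 0.7730 → d_rh = R√(Δφ²+q²Δλ²) = 7266.8 nmi
Excess = (7266.8 − 6952.0) / 6952.0 = 314.8 / 6952.0 = 4.53% ≈ 4.5%

4.5%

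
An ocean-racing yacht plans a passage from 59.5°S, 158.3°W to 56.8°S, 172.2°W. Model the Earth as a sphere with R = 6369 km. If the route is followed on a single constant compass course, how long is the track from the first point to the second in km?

868 km

Δψ = ln[tan(π/4+φ₂/2)/tan(π/4+φ₁/2)] = +0.0894;  Δφ = +0.0471 rad,  Δλ = -0.2426 rad
q = Δφ/Δψ = 0.5274
d = R·√(Δφ² + q²Δλ²) = 6369·0.13635 = 868 km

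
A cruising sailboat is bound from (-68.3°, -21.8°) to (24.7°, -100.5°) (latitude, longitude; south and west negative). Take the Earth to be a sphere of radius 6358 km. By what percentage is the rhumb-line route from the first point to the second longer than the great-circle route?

Great circle: σ = 1.8991 rad → d_gc = Rσ = 12074.4 km
Rhumb: Δφ = +1.6232, Δλ = -1.3736, Δψ = +2.0971, q = Δφ/Δψ = 0.7740 → d_rh = R√(Δφ²+q²Δλ²) = 12336.7 km
Excess = (12336.7 − 12074.4) / 12074.4 = 262.3 / 12074.4 = 2.17% ≈ 2.2%

2.2%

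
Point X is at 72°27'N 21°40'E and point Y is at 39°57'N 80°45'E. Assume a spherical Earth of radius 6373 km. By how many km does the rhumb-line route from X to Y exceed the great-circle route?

155 km

Great circle: cos σ = sin φ₁ sin φ₂ + cos φ₁ cos φ₂ cos Δλ,  σ = 0.7510 rad → d_gc = 4786.2 km
Rhumb line: Δψ = -1.1067, q = Δφ/Δψ = 0.5125, d_rh = R√(Δφ²+q²Δλ²) = 4941.1 km
Excess = 4941.1 − 4786.2 = 154.9 ≈ 155 km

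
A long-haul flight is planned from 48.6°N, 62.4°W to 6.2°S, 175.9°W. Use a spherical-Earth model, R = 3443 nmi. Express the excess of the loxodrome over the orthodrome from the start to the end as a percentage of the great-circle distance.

3.9%

Great circle: σ = 1.9211 rad → d_gc = Rσ = 6614.3 nmi
Rhumb: Δφ = -0.9564, Δλ = -1.9809, Δψ = -1.0816, q = Δφ/Δψ = 0.8843 → d_rh = R√(Δφ²+q²Δλ²) = 6871.5 nmi
Excess = (6871.5 − 6614.3) / 6614.3 = 257.2 / 6614.3 = 3.89% ≈ 3.9%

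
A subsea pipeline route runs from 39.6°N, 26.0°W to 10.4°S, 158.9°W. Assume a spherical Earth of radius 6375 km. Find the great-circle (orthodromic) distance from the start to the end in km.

14367 km

Haversine: a = sin²(Δφ/2)+cos φ₁ cos φ₂ sin²(Δλ/2) = 0.81548;  σ = 2·atan2(√a,√(1−a))
σ = 129.121° → d = Rσ = 6375·2.25358 = 14367 km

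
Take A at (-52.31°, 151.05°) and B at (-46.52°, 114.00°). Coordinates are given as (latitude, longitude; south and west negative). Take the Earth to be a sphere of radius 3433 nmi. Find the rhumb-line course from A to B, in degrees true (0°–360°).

Δψ = ln[tan(π/4+φ₂/2)/tan(π/4+φ₁/2)] = +0.1556
Δλ = -0.6466 rad (taken the short way round)
course = atan2(Δλ, Δψ) = 283.53°

283.5°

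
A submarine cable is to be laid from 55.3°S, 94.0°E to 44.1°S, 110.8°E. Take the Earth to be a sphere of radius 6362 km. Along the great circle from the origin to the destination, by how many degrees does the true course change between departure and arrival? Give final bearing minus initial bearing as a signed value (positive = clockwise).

-12.9°

Initial bearing θ₁ = atan2(sin Δλ cos φ₂, cos φ₁ sin φ₂ − sin φ₁ cos φ₂ cos Δλ) = 50.84°
Final bearing θ₂ = (initial bearing from the destination back to the start) + 180° = 37.93°
Δθ = θ₂ − θ₁ = -12.9°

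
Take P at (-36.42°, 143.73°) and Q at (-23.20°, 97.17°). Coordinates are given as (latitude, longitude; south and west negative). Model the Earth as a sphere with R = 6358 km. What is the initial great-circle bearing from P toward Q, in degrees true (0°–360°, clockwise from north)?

θ = atan2( sin Δλ·cos φ₂ ,  cos φ₁ sin φ₂ − sin φ₁ cos φ₂ cos Δλ )
  = atan2(-0.6674, +0.0582) = 274.99°

275.0°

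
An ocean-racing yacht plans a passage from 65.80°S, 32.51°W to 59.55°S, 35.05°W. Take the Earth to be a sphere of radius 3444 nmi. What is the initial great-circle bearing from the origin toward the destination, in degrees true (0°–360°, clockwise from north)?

348.3°

θ = atan2( sin Δλ·cos φ₂ ,  cos φ₁ sin φ₂ − sin φ₁ cos φ₂ cos Δλ )
  = atan2(-0.0225, +0.1084) = 348.30°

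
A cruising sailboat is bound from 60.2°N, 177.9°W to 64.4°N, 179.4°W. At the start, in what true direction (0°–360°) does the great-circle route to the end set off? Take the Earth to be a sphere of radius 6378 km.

θ = atan2( sin Δλ·cos φ₂ ,  cos φ₁ sin φ₂ − sin φ₁ cos φ₂ cos Δλ )
  = atan2(-0.0113, +0.0734) = 351.24°

351.2°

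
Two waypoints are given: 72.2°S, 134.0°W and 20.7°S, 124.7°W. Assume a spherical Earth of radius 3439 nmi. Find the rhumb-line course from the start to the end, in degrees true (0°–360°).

Meridional parts: M(φ₁)=-1.8541, M(φ₂)=-0.3694 → ΔM = +1.4847;  Δλ = +0.1623 rad
tan C = Δλ / ΔM = +0.1093 → C = 6.24°

6.2°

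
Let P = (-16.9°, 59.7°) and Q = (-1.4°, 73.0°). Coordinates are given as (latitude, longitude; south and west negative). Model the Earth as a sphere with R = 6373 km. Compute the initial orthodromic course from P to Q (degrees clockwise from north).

N = sin Δλ·cos φ₂ = +0.2300;  D = cos φ₁ sin φ₂ − sin φ₁ cos φ₂ cos Δλ = +0.2594
initial course = atan2(N, D) = 41.56°

41.6°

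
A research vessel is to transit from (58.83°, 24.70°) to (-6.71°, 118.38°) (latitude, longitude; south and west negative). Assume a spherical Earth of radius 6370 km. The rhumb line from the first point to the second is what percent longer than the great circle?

Great circle: σ = 1.7042 rad → d_gc = Rσ = 10855.5 km
Rhumb: Δφ = -1.1439, Δλ = +1.6350, Δψ = -1.3942, q = Δφ/Δψ = 0.8205 → d_rh = R√(Δφ²+q²Δλ²) = 11230.1 km
Excess = (11230.1 − 10855.5) / 10855.5 = 374.6 / 10855.5 = 3.451% ≈ 3.5%

3.5%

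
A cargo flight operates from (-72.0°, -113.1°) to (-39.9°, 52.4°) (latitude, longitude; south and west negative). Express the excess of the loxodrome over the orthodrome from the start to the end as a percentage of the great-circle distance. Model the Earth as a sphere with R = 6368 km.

35.3%

Great circle: σ = 1.1804 rad → d_gc = Rσ = 7516.9 km
Rhumb: Δφ = +0.5603, Δλ = +2.8885, Δψ = +1.0821, q = Δφ/Δψ = 0.5177 → d_rh = R√(Δφ²+q²Δλ²) = 10169.8 km
Excess = (10169.8 − 7516.9) / 7516.9 = 2652.9 / 7516.9 = 35.29% ≈ 35.3%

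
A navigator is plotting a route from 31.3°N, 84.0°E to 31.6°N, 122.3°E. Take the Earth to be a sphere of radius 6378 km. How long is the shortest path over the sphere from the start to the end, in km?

cos σ = sin φ₁ sin φ₂ + cos φ₁ cos φ₂ cos Δλ
      = sin(31.30°)sin(31.60°) + cos(31.30°)cos(31.60°)cos(38.30°) = 0.8434
σ = 32.504° → d = Rσ = 6378·0.56730 = 3618 km

3618 km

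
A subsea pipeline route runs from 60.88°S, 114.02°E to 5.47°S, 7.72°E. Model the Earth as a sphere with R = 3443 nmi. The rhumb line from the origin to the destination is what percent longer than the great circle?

6.5%

Great circle: σ = 1.6235 rad → d_gc = Rσ = 5589.7 nmi
Rhumb: Δφ = +0.9671, Δλ = -1.8553, Δψ = +1.2525, q = Δφ/Δψ = 0.7721 → d_rh = R√(Δφ²+q²Δλ²) = 5950.9 nmi
Excess = (5950.9 − 5589.7) / 5589.7 = 361.2 / 5589.7 = 6.46% ≈ 6.5%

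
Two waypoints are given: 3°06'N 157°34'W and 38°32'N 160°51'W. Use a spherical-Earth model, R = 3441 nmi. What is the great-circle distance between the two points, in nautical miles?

2136 nmi

cos σ = sin φ₁ sin φ₂ + cos φ₁ cos φ₂ cos Δλ
      = sin(3.10°)sin(38.53°) + cos(3.10°)cos(38.53°)cos(-3.28°) = 0.8135
σ = 35.560° → d = Rσ = 3441·0.62064 = 2136 nmi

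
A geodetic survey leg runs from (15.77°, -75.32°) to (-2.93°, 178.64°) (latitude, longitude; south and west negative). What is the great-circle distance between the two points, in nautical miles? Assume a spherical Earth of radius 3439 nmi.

6376 nmi

cos σ = sin φ₁ sin φ₂ + cos φ₁ cos φ₂ cos Δλ
      = sin(15.77°)sin(-2.93°) + cos(15.77°)cos(-2.93°)cos(-106.04°) = -0.2795
σ = 106.228° → d = Rσ = 3439·1.85402 = 6376 nmi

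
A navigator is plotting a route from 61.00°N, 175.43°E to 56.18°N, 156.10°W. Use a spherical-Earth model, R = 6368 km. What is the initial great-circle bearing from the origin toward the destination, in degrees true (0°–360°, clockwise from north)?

95.4°

N = sin Δλ·cos φ₂ = +0.2653;  D = cos φ₁ sin φ₂ − sin φ₁ cos φ₂ cos Δλ = -0.0252
initial course = atan2(N, D) = 95.42°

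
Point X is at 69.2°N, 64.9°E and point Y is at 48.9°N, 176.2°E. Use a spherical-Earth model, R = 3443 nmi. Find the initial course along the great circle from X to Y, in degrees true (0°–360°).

N = sin Δλ·cos φ₂ = +0.6125;  D = cos φ₁ sin φ₂ − sin φ₁ cos φ₂ cos Δλ = +0.4908
initial course = atan2(N, D) = 51.29°

51.3°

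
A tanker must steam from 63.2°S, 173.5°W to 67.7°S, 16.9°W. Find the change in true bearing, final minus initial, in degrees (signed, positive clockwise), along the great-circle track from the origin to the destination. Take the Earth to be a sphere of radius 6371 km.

-154.4°

At departure: θ₁ = atan2(sin Δλ cos φ₂, cos φ₁ sin φ₂ − sin φ₁ cos φ₂ cos Δλ) = 168.30°
At arrival: θ₂ = atan2(sin Δλ cos φ₁, −cos φ₂ sin φ₁ + sin φ₂ cos φ₁ cos Δλ) = 13.94°
Δθ = θ₂ − θ₁ = -154.4°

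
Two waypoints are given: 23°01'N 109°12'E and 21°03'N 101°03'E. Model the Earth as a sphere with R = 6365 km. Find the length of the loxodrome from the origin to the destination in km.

Δψ = ln[tan(π/4+φ₂/2)/tan(π/4+φ₁/2)] = -0.0370;  Δφ = -0.0343 rad,  Δλ = -0.1422 rad
q = Δφ/Δψ = 0.9269
d = R·√(Δφ² + q²Δλ²) = 6365·0.13624 = 867 km

867 km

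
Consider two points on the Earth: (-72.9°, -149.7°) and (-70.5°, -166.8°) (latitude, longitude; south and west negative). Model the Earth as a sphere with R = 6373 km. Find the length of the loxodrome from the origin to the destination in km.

Rhumb course C = atan2(Δλ, Δψ) with Δψ = ln[tan(π/4+φ₂/2)/tan(π/4+φ₁/2)] = +0.1336, Δλ = -0.2985 → C = 294.11°
d = R·|Δφ| / |cos C| = 6373·0.04189 / 0.40856 = 653 km

653 km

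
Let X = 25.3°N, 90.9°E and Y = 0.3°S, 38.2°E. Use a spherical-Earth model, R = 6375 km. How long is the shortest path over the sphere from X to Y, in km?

cos σ = sin φ₁ sin φ₂ + cos φ₁ cos φ₂ cos Δλ
      = sin(25.30°)sin(-0.30°) + cos(25.30°)cos(-0.30°)cos(-52.70°) = 0.5456
σ = 56.933° → d = Rσ = 6375·0.99367 = 6335 km

6335 km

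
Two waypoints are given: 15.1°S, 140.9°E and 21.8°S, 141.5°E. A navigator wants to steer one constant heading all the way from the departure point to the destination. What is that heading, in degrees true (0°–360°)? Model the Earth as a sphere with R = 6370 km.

Meridional parts: M(φ₁)=-0.2666, M(φ₂)=-0.3900 → ΔM = -0.1234;  Δλ = +0.0105 rad
tan C = Δλ / ΔM = -0.0849 → C = 175.15°

175.1°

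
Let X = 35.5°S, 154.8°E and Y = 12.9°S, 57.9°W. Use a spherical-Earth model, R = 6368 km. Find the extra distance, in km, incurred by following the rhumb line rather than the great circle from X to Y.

1386 km

Great circle: cos σ = sin φ₁ sin φ₂ + cos φ₁ cos φ₂ cos Δλ,  σ = 2.1390 rad → d_gc = 13621.4 km
Rhumb line: Δψ = +0.4364, q = Δφ/Δψ = 0.9038, d_rh = R√(Δφ²+q²Δλ²) = 15007.4 km
Excess = 15007.4 − 13621.4 = 1386.0 ≈ 1386 km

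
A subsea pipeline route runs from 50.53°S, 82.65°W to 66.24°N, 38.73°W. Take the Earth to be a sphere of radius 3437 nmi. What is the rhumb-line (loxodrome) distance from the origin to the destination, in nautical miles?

7306 nmi

Δψ = ln[tan(π/4+φ₂/2)/tan(π/4+φ₁/2)] = +2.5840;  Δφ = +2.0380 rad,  Δλ = +0.7665 rad
q = Δφ/Δψ = 0.7887
d = R·√(Δφ² + q²Δλ²) = 3437·2.12580 = 7306 nmi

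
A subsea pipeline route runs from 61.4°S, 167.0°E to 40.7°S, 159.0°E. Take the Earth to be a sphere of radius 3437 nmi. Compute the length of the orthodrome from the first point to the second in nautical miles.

Haversine: a = sin²(Δφ/2)+cos φ₁ cos φ₂ sin²(Δλ/2) = 0.03404;  σ = 2·atan2(√a,√(1−a))
σ = 21.265° → d = Rσ = 3437·0.37115 = 1276 nmi

1276 nmi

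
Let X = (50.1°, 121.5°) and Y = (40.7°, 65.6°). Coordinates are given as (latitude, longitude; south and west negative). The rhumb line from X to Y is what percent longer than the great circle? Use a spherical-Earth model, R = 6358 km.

Great circle: σ = 0.6874 rad → d_gc = Rσ = 4370.4 km
Rhumb: Δφ = -0.1641, Δλ = -0.9756, Δψ = -0.2345, q = Δφ/Δψ = 0.6997 → d_rh = R√(Δφ²+q²Δλ²) = 4464.1 km
Excess = (4464.1 − 4370.4) / 4370.4 = 93.7 / 4370.4 = 2.14% ≈ 2.1%

2.1%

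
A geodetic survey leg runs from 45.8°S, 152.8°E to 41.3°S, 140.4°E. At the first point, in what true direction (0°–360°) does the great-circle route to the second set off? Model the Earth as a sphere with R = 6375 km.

N = sin Δλ·cos φ₂ = -0.1613;  D = cos φ₁ sin φ₂ − sin φ₁ cos φ₂ cos Δλ = +0.0659
initial course = atan2(N, D) = 292.22°

292.2°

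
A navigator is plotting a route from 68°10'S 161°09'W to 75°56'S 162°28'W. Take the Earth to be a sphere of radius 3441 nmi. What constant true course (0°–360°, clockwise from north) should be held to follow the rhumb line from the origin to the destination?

Meridional parts: M(φ₁)=-1.6457, M(φ₂)=-2.0925 → ΔM = -0.4468;  Δλ = -0.0230 rad
tan C = Δλ / ΔM = +0.0514 → C = 182.94°

182.9°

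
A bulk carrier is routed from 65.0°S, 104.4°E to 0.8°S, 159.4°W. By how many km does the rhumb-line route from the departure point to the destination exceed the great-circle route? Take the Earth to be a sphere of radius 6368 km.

527 km

Great circle: cos σ = sin φ₁ sin φ₂ + cos φ₁ cos φ₂ cos Δλ,  σ = 1.6038 rad → d_gc = 10212.9 km
Rhumb line: Δψ = +1.4925, q = Δφ/Δψ = 0.7508, d_rh = R√(Δφ²+q²Δλ²) = 10740.0 km
Excess = 10740.0 − 10212.9 = 527.1 ≈ 527 km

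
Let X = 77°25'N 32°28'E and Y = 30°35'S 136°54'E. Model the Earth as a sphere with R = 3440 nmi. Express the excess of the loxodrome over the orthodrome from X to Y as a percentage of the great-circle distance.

5.2%

Great circle: σ = 2.1452 rad → d_gc = Rσ = 7379.4 nmi
Rhumb: Δφ = -1.8850, Δλ = +1.8227, Δψ = -2.7661, q = Δφ/Δψ = 0.6815 → d_rh = R√(Δφ²+q²Δλ²) = 7765.5 nmi
Excess = (7765.5 − 7379.4) / 7379.4 = 386.1 / 7379.4 = 5.23% ≈ 5.2%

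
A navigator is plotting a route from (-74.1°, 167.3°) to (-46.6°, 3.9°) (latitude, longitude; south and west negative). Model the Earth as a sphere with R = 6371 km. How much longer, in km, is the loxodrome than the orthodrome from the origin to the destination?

Great circle: cos σ = sin φ₁ sin φ₂ + cos φ₁ cos φ₂ cos Δλ,  σ = 1.0258 rad → d_gc = 6535.6 km
Rhumb line: Δψ = +1.0472, q = Δφ/Δψ = 0.4583, d_rh = R√(Δφ²+q²Δλ²) = 8871.4 km
Excess = 8871.4 − 6535.6 = 2335.8 ≈ 2336 km

2336 km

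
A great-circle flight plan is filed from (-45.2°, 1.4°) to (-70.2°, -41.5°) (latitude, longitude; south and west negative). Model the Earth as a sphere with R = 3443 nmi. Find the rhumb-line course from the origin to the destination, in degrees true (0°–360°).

221.1°

Meridional parts: M(φ₁)=-0.8863, M(φ₂)=-1.7457 → ΔM = -0.8594;  Δλ = -0.7487 rad
tan C = Δλ / ΔM = +0.8713 → C = 221.07°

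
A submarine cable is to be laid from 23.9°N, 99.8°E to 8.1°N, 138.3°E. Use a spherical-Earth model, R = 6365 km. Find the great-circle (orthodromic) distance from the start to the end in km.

Haversine: a = sin²(Δφ/2)+cos φ₁ cos φ₂ sin²(Δλ/2) = 0.11728;  σ = 2·atan2(√a,√(1−a))
σ = 40.053° → d = Rσ = 6365·0.69906 = 4449 km

4449 km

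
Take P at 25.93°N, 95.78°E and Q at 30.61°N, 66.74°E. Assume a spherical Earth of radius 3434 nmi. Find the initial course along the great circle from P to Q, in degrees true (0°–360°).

N = sin Δλ·cos φ₂ = -0.4178;  D = cos φ₁ sin φ₂ − sin φ₁ cos φ₂ cos Δλ = +0.1289
initial course = atan2(N, D) = 287.15°

287.1°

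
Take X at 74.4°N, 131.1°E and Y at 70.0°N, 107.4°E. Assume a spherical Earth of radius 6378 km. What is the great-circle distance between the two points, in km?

Haversine: a = sin²(Δφ/2)+cos φ₁ cos φ₂ sin²(Δλ/2) = 0.00535;  σ = 2·atan2(√a,√(1−a))
σ = 8.391° → d = Rσ = 6378·0.14645 = 934 km

934 km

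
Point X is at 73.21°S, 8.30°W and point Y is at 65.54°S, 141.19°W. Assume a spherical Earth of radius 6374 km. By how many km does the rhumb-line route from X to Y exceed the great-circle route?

1012 km

Great circle: cos σ = sin φ₁ sin φ₂ + cos φ₁ cos φ₂ cos Δλ,  σ = 0.6599 rad → d_gc = 4206.3 km
Rhumb line: Δψ = +0.3844, q = Δφ/Δψ = 0.3482, d_rh = R√(Δφ²+q²Δλ²) = 5218.4 km
Excess = 5218.4 − 4206.3 = 1012.1 ≈ 1012 km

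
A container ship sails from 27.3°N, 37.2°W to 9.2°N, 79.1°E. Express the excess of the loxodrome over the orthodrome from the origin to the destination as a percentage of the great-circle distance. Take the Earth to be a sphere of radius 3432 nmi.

Great circle: σ = 1.8916 rad → d_gc = Rσ = 6492.0 nmi
Rhumb: Δφ = -0.3159, Δλ = +2.0298, Δψ = -0.3343, q = Δφ/Δψ = 0.9449 → d_rh = R√(Δφ²+q²Δλ²) = 6671.0 nmi
Excess = (6671.0 − 6492.0) / 6492.0 = 179.0 / 6492.0 = 2.76% ≈ 2.8%

2.8%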